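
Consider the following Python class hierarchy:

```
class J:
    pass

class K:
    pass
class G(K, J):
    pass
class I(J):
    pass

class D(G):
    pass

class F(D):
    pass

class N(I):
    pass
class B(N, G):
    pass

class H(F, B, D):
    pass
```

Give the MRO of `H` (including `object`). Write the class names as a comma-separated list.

L[H] = H + merge(L[F], L[B], L[D], [F B D])
  take F:  [F D G K J object] + [B N I G K J object] + [D G K J object] + [F B D]
  take B:  [D G K J object] + [B N I G K J object] + [D G K J object] + [B D]
  take D:  [D G K J object] + [N I G K J object] + [D G K J object] + [D]
  take N:  [G K J object] + [N I G K J object] + [G K J object]
  take I:  [G K J object] + [I G K J object] + [G K J object]
  take G:  [G K J object] + [G K J object] + [G K J object]
  take K:  [K J object] + [K J object] + [K J object]
  take J:  [J object] + [J object] + [J object]
  take object:  [object] + [object] + [object]

H, F, B, D, N, I, G, K, J, object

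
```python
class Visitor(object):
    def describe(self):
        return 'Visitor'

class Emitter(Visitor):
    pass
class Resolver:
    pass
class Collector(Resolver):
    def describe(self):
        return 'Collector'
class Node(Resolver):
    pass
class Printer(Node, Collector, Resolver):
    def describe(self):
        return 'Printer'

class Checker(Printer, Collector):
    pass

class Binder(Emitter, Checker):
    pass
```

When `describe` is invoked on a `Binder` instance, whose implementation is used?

Visitor

L[Binder] = Binder + merge(L[Emitter], L[Checker], [Emitter Checker])
  take Emitter:  [Emitter Visitor object] + [Checker Printer Node Collector Resolver object] + [Emitter Checker]
  take Visitor:  [Visitor object] + [Checker Printer Node Collector Resolver object] + [Checker]
  take Checker:  [object] + [Checker Printer Node Collector Resolver object] + [Checker]
  take Printer:  [object] + [Printer Node Collector Resolver object]
  take Node:  [object] + [Node Collector Resolver object]
  take Collector:  [object] + [Collector Resolver object]
  take Resolver:  [object] + [Resolver object]
  take object:  [object] + [object]
MRO: Binder Emitter Visitor Checker Printer Node Collector Resolver object
describe is defined in: Collector, Printer, Visitor. First along the MRO is Visitor.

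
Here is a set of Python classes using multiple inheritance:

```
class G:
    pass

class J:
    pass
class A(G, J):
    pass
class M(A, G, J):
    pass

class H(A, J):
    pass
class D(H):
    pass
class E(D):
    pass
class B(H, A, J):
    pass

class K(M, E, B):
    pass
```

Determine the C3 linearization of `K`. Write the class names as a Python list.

L[K] = K + merge(L[M], L[E], L[B], [M E B])
  take M:  [M A G J object] + [E D H A G J object] + [B H A G J object] + [M E B]
  take E:  [A G J object] + [E D H A G J object] + [B H A G J object] + [E B]
  take D:  [A G J object] + [D H A G J object] + [B H A G J object] + [B]
  take B:  [A G J object] + [H A G J object] + [B H A G J object] + [B]
  take H:  [A G J object] + [H A G J object] + [H A G J object]
  take A:  [A G J object] + [A G J object] + [A G J object]
  take G:  [G J object] + [G J object] + [G J object]
  take J:  [J object] + [J object] + [J object]
  take object:  [object] + [object] + [object]

[K, M, E, D, B, H, A, G, J, object]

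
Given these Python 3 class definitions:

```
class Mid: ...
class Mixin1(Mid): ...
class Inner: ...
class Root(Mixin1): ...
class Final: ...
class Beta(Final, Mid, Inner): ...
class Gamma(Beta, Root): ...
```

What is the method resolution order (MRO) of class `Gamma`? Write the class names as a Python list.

L[Gamma] = Gamma + merge(L[Beta], L[Root], [Beta Root])
  take Beta:  [Beta Final Mid Inner object] + [Root Mixin1 Mid object] + [Beta Root]
  take Final:  [Final Mid Inner object] + [Root Mixin1 Mid object] + [Root]
  take Root:  [Mid Inner object] + [Root Mixin1 Mid object] + [Root]
  take Mixin1:  [Mid Inner object] + [Mixin1 Mid object]
  take Mid:  [Mid Inner object] + [Mid object]
  take Inner:  [Inner object] + [object]
  take object:  [object] + [object]

[Gamma, Beta, Final, Root, Mixin1, Mid, Inner, object]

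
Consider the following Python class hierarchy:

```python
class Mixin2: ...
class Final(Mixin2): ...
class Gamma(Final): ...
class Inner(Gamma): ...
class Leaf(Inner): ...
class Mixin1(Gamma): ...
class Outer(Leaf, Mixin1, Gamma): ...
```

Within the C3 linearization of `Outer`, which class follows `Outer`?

L[Outer] = Outer + merge(L[Leaf], L[Mixin1], L[Gamma], [Leaf Mixin1 Gamma])
  take Leaf:  [Leaf Inner Gamma Final Mixin2 object] + [Mixin1 Gamma Final Mixin2 object] + [Gamma Final Mixin2 object] + [Leaf Mixin1 Gamma]
  take Inner:  [Inner Gamma Final Mixin2 object] + [Mixin1 Gamma Final Mixin2 object] + [Gamma Final Mixin2 object] + [Mixin1 Gamma]
  take Mixin1:  [Gamma Final Mixin2 object] + [Mixin1 Gamma Final Mixin2 object] + [Gamma Final Mixin2 object] + [Mixin1 Gamma]
  take Gamma:  [Gamma Final Mixin2 object] + [Gamma Final Mixin2 object] + [Gamma Final Mixin2 object] + [Gamma]
  take Final:  [Final Mixin2 object] + [Final Mixin2 object] + [Final Mixin2 object]
  take Mixin2:  [Mixin2 object] + [Mixin2 object] + [Mixin2 object]
  take object:  [object] + [object] + [object]
MRO: Outer Leaf Inner Mixin1 Gamma Final Mixin2 object
Outer is at position 0; next is Leaf.

Leaf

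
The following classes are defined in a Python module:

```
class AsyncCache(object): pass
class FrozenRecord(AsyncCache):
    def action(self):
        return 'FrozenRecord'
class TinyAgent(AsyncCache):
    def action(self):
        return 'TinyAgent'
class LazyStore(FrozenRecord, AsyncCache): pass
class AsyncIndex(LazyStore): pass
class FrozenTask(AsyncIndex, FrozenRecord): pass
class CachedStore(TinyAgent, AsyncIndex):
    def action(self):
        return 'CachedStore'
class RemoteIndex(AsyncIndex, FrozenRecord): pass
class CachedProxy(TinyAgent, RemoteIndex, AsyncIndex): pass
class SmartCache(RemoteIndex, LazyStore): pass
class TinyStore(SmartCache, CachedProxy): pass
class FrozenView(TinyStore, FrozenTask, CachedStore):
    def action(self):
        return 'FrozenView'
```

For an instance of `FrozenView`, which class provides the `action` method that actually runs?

L[FrozenView] = FrozenView + merge(L[TinyStore], L[FrozenTask], L[CachedStore], [TinyStore FrozenTask CachedStore])
  take TinyStore:  [TinyStore SmartCache CachedProxy TinyAgent RemoteIndex AsyncIndex LazyStore FrozenRecord AsyncCache object] + [FrozenTask AsyncIndex LazyStore FrozenRecord AsyncCache object] + [CachedStore TinyAgent AsyncIndex LazyStore FrozenRecord AsyncCache object] + [TinyStore FrozenTask CachedStore]
  take SmartCache:  [SmartCache CachedProxy TinyAgent RemoteIndex AsyncIndex LazyStore FrozenRecord AsyncCache object] + [FrozenTask AsyncIndex LazyStore FrozenRecord AsyncCache object] + [CachedStore TinyAgent AsyncIndex LazyStore FrozenRecord AsyncCache object] + [FrozenTask CachedStore]
  take CachedProxy:  [CachedProxy TinyAgent RemoteIndex AsyncIndex LazyStore FrozenRecord AsyncCache object] + [FrozenTask AsyncIndex LazyStore FrozenRecord AsyncCache object] + [CachedStore TinyAgent AsyncIndex LazyStore FrozenRecord AsyncCache object] + [FrozenTask CachedStore]
  take FrozenTask:  [TinyAgent RemoteIndex AsyncIndex LazyStore FrozenRecord AsyncCache object] + [FrozenTask AsyncIndex LazyStore FrozenRecord AsyncCache object] + [CachedStore TinyAgent AsyncIndex LazyStore FrozenRecord AsyncCache object] + [FrozenTask CachedStore]
  take CachedStore:  [TinyAgent RemoteIndex AsyncIndex LazyStore FrozenRecord AsyncCache object] + [AsyncIndex LazyStore FrozenRecord AsyncCache object] + [CachedStore TinyAgent AsyncIndex LazyStore FrozenRecord AsyncCache object] + [CachedStore]
  take TinyAgent:  [TinyAgent RemoteIndex AsyncIndex LazyStore FrozenRecord AsyncCache object] + [AsyncIndex LazyStore FrozenRecord AsyncCache object] + [TinyAgent AsyncIndex LazyStore FrozenRecord AsyncCache object]
  take RemoteIndex:  [RemoteIndex AsyncIndex LazyStore FrozenRecord AsyncCache object] + [AsyncIndex LazyStore FrozenRecord AsyncCache object] + [AsyncIndex LazyStore FrozenRecord AsyncCache object]
  take AsyncIndex:  [AsyncIndex LazyStore FrozenRecord AsyncCache object] + [AsyncIndex LazyStore FrozenRecord AsyncCache object] + [AsyncIndex LazyStore FrozenRecord AsyncCache object]
  take LazyStore:  [LazyStore FrozenRecord AsyncCache object] + [LazyStore FrozenRecord AsyncCache object] + [LazyStore FrozenRecord AsyncCache object]
  take FrozenRecord:  [FrozenRecord AsyncCache object] + [FrozenRecord AsyncCache object] + [FrozenRecord AsyncCache object]
  take AsyncCache:  [AsyncCache object] + [AsyncCache object] + [AsyncCache object]
  take object:  [object] + [object] + [object]
MRO: FrozenView TinyStore SmartCache CachedProxy FrozenTask CachedStore TinyAgent RemoteIndex AsyncIndex LazyStore FrozenRecord AsyncCache object
action is defined in: CachedStore, FrozenRecord, FrozenView, TinyAgent. First along the MRO is FrozenView.

FrozenView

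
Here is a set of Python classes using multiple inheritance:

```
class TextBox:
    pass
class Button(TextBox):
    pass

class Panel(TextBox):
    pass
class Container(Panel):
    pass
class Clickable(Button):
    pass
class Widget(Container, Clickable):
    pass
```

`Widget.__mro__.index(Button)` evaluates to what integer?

L[Widget] = Widget + merge(L[Container], L[Clickable], [Container Clickable])
  take Container:  [Container Panel TextBox object] + [Clickable Button TextBox object] + [Container Clickable]
  take Panel:  [Panel TextBox object] + [Clickable Button TextBox object] + [Clickable]
  take Clickable:  [TextBox object] + [Clickable Button TextBox object] + [Clickable]
  take Button:  [TextBox object] + [Button TextBox object]
  take TextBox:  [TextBox object] + [TextBox object]
  take object:  [object] + [object]
MRO: Widget Container Panel Clickable Button TextBox object
Button sits at index 4.

4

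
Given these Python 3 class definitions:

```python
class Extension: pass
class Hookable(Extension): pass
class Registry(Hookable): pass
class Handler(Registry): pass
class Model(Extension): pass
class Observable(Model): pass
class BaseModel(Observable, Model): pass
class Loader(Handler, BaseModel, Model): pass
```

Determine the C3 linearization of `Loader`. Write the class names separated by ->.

Loader -> Handler -> Registry -> Hookable -> BaseModel -> Observable -> Model -> Extension -> object

L[Loader] = Loader + merge(L[Handler], L[BaseModel], L[Model], [Handler BaseModel Model])
  take Handler:  [Handler Registry Hookable Extension object] + [BaseModel Observable Model Extension object] + [Model Extension object] + [Handler BaseModel Model]
  take Registry:  [Registry Hookable Extension object] + [BaseModel Observable Model Extension object] + [Model Extension object] + [BaseModel Model]
  take Hookable:  [Hookable Extension object] + [BaseModel Observable Model Extension object] + [Model Extension object] + [BaseModel Model]
  take BaseModel:  [Extension object] + [BaseModel Observable Model Extension object] + [Model Extension object] + [BaseModel Model]
  take Observable:  [Extension object] + [Observable Model Extension object] + [Model Extension object] + [Model]
  take Model:  [Extension object] + [Model Extension object] + [Model Extension object] + [Model]
  take Extension:  [Extension object] + [Extension object] + [Extension object]
  take object:  [object] + [object] + [object]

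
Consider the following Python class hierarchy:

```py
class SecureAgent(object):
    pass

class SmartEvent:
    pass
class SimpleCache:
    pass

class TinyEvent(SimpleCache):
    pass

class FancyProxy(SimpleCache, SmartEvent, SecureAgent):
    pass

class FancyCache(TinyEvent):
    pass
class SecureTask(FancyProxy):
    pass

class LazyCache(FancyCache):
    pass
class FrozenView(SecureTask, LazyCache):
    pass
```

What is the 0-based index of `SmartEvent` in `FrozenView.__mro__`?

L[FrozenView] = FrozenView + merge(L[SecureTask], L[LazyCache], [SecureTask LazyCache])
  take SecureTask:  [SecureTask FancyProxy SimpleCache SmartEvent SecureAgent object] + [LazyCache FancyCache TinyEvent SimpleCache object] + [SecureTask LazyCache]
  take FancyProxy:  [FancyProxy SimpleCache SmartEvent SecureAgent object] + [LazyCache FancyCache TinyEvent SimpleCache object] + [LazyCache]
  take LazyCache:  [SimpleCache SmartEvent SecureAgent object] + [LazyCache FancyCache TinyEvent SimpleCache object] + [LazyCache]
  take FancyCache:  [SimpleCache SmartEvent SecureAgent object] + [FancyCache TinyEvent SimpleCache object]
  take TinyEvent:  [SimpleCache SmartEvent SecureAgent object] + [TinyEvent SimpleCache object]
  take SimpleCache:  [SimpleCache SmartEvent SecureAgent object] + [SimpleCache object]
  take SmartEvent:  [SmartEvent SecureAgent object] + [object]
  take SecureAgent:  [SecureAgent object] + [object]
  take object:  [object] + [object]
MRO: FrozenView SecureTask FancyProxy LazyCache FancyCache TinyEvent SimpleCache SmartEvent SecureAgent object
SmartEvent sits at index 7.

7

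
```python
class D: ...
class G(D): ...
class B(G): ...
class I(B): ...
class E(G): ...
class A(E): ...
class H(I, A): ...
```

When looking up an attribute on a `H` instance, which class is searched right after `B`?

L[H] = H + merge(L[I], L[A], [I A])
  take I:  [I B G D object] + [A E G D object] + [I A]
  take B:  [B G D object] + [A E G D object] + [A]
  take A:  [G D object] + [A E G D object] + [A]
  take E:  [G D object] + [E G D object]
  take G:  [G D object] + [G D object]
  take D:  [D object] + [D object]
  take object:  [object] + [object]
MRO: H I B A E G D object
B is at position 2; next is A.

A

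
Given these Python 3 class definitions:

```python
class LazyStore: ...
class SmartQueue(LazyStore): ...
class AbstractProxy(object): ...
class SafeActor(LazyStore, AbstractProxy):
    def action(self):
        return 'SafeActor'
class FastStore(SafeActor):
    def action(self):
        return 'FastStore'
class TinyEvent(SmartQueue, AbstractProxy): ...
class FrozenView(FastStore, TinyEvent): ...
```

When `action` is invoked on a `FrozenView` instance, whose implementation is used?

L[FrozenView] = FrozenView + merge(L[FastStore], L[TinyEvent], [FastStore TinyEvent])
  take FastStore:  [FastStore SafeActor LazyStore AbstractProxy object] + [TinyEvent SmartQueue LazyStore AbstractProxy object] + [FastStore TinyEvent]
  take SafeActor:  [SafeActor LazyStore AbstractProxy object] + [TinyEvent SmartQueue LazyStore AbstractProxy object] + [TinyEvent]
  take TinyEvent:  [LazyStore AbstractProxy object] + [TinyEvent SmartQueue LazyStore AbstractProxy object] + [TinyEvent]
  take SmartQueue:  [LazyStore AbstractProxy object] + [SmartQueue LazyStore AbstractProxy object]
  take LazyStore:  [LazyStore AbstractProxy object] + [LazyStore AbstractProxy object]
  take AbstractProxy:  [AbstractProxy object] + [AbstractProxy object]
  take object:  [object] + [object]
MRO: FrozenView FastStore SafeActor TinyEvent SmartQueue LazyStore AbstractProxy object
action is defined in: FastStore, SafeActor. First along the MRO is FastStore.

FastStore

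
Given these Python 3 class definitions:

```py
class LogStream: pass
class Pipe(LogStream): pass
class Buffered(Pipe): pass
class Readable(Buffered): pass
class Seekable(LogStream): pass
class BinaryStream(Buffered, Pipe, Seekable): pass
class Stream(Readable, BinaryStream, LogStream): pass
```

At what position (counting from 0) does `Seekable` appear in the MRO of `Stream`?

L[Stream] = Stream + merge(L[Readable], L[BinaryStream], L[LogStream], [Readable BinaryStream LogStream])
  take Readable:  [Readable Buffered Pipe LogStream object] + [BinaryStream Buffered Pipe Seekable LogStream object] + [LogStream object] + [Readable BinaryStream LogStream]
  take BinaryStream:  [Buffered Pipe LogStream object] + [BinaryStream Buffered Pipe Seekable LogStream object] + [LogStream object] + [BinaryStream LogStream]
  take Buffered:  [Buffered Pipe LogStream object] + [Buffered Pipe Seekable LogStream object] + [LogStream object] + [LogStream]
  take Pipe:  [Pipe LogStream object] + [Pipe Seekable LogStream object] + [LogStream object] + [LogStream]
  take Seekable:  [LogStream object] + [Seekable LogStream object] + [LogStream object] + [LogStream]
  take LogStream:  [LogStream object] + [LogStream object] + [LogStream object] + [LogStream]
  take object:  [object] + [object] + [object]
MRO: Stream Readable BinaryStream Buffered Pipe Seekable LogStream object
Seekable sits at index 5.

5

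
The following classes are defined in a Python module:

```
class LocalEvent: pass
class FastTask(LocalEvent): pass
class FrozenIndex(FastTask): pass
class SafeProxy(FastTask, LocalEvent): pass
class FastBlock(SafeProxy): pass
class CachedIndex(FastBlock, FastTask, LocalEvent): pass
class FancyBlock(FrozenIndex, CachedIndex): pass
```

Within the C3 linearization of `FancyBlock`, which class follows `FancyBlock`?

L[FancyBlock] = FancyBlock + merge(L[FrozenIndex], L[CachedIndex], [FrozenIndex CachedIndex])
  take FrozenIndex:  [FrozenIndex FastTask LocalEvent object] + [CachedIndex FastBlock SafeProxy FastTask LocalEvent object] + [FrozenIndex CachedIndex]
  take CachedIndex:  [FastTask LocalEvent object] + [CachedIndex FastBlock SafeProxy FastTask LocalEvent object] + [CachedIndex]
  take FastBlock:  [FastTask LocalEvent object] + [FastBlock SafeProxy FastTask LocalEvent object]
  take SafeProxy:  [FastTask LocalEvent object] + [SafeProxy FastTask LocalEvent object]
  take FastTask:  [FastTask LocalEvent object] + [FastTask LocalEvent object]
  take LocalEvent:  [LocalEvent object] + [LocalEvent object]
  take object:  [object] + [object]
MRO: FancyBlock FrozenIndex CachedIndex FastBlock SafeProxy FastTask LocalEvent object
FancyBlock is at position 0; next is FrozenIndex.

FrozenIndex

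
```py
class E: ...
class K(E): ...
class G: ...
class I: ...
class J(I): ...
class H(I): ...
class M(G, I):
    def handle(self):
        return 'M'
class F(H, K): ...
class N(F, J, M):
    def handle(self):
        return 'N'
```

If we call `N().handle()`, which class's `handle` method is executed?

L[N] = N + merge(L[F], L[J], L[M], [F J M])
  take F:  [F H I K E object] + [J I object] + [M G I object] + [F J M]
  take H:  [H I K E object] + [J I object] + [M G I object] + [J M]
  take J:  [I K E object] + [J I object] + [M G I object] + [J M]
  take M:  [I K E object] + [I object] + [M G I object] + [M]
  take G:  [I K E object] + [I object] + [G I object]
  take I:  [I K E object] + [I object] + [I object]
  take K:  [K E object] + [object] + [object]
  take E:  [E object] + [object] + [object]
  take object:  [object] + [object] + [object]
MRO: N F H J M G I K E object
handle is defined in: M, N. First along the MRO is N.

N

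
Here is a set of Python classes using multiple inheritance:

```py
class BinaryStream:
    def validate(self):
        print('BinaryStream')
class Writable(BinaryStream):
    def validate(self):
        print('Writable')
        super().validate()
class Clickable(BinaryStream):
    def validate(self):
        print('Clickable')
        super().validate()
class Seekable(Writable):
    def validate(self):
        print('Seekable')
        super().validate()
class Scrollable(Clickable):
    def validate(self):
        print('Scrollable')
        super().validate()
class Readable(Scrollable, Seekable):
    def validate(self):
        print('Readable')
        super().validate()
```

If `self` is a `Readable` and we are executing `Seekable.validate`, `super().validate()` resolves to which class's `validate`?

Writable

L[Readable] = Readable + merge(L[Scrollable], L[Seekable], [Scrollable Seekable])
  take Scrollable:  [Scrollable Clickable BinaryStream object] + [Seekable Writable BinaryStream object] + [Scrollable Seekable]
  take Clickable:  [Clickable BinaryStream object] + [Seekable Writable BinaryStream object] + [Seekable]
  take Seekable:  [BinaryStream object] + [Seekable Writable BinaryStream object] + [Seekable]
  take Writable:  [BinaryStream object] + [Writable BinaryStream object]
  take BinaryStream:  [BinaryStream object] + [BinaryStream object]
  take object:  [object] + [object]
MRO: Readable Scrollable Clickable Seekable Writable BinaryStream object
super() in Seekable.validate on a Readable instance goes to the class after Seekable in Readable's MRO: Writable.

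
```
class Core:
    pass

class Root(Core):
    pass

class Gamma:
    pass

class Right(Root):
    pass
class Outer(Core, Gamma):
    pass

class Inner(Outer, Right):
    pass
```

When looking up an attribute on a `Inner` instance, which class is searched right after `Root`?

Core

L[Inner] = Inner + merge(L[Outer], L[Right], [Outer Right])
  take Outer:  [Outer Core Gamma object] + [Right Root Core object] + [Outer Right]
  take Right:  [Core Gamma object] + [Right Root Core object] + [Right]
  take Root:  [Core Gamma object] + [Root Core object]
  take Core:  [Core Gamma object] + [Core object]
  take Gamma:  [Gamma object] + [object]
  take object:  [object] + [object]
MRO: Inner Outer Right Root Core Gamma object
Root is at position 3; next is Core.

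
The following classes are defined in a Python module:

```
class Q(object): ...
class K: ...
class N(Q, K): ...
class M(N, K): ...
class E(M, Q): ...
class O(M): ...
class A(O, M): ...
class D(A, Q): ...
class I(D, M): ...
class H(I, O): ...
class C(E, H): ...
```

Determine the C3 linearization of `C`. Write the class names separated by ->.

C -> E -> H -> I -> D -> A -> O -> M -> N -> Q -> K -> object

L[C] = C + merge(L[E], L[H], [E H])
  take E:  [E M N Q K object] + [H I D A O M N Q K object] + [E H]
  take H:  [M N Q K object] + [H I D A O M N Q K object] + [H]
  take I:  [M N Q K object] + [I D A O M N Q K object]
  take D:  [M N Q K object] + [D A O M N Q K object]
  take A:  [M N Q K object] + [A O M N Q K object]
  take O:  [M N Q K object] + [O M N Q K object]
  take M:  [M N Q K object] + [M N Q K object]
  take N:  [N Q K object] + [N Q K object]
  take Q:  [Q K object] + [Q K object]
  take K:  [K object] + [K object]
  take object:  [object] + [object]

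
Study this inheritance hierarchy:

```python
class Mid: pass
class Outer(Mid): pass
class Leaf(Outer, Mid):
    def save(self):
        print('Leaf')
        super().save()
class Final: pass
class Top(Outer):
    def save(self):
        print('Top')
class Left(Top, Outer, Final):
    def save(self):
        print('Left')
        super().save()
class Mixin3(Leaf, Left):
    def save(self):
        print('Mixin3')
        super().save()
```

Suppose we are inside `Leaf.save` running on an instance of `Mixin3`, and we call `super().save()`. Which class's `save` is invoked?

L[Mixin3] = Mixin3 + merge(L[Leaf], L[Left], [Leaf Left])
  take Leaf:  [Leaf Outer Mid object] + [Left Top Outer Mid Final object] + [Leaf Left]
  take Left:  [Outer Mid object] + [Left Top Outer Mid Final object] + [Left]
  take Top:  [Outer Mid object] + [Top Outer Mid Final object]
  take Outer:  [Outer Mid object] + [Outer Mid Final object]
  take Mid:  [Mid object] + [Mid Final object]
  take Final:  [object] + [Final object]
  take object:  [object] + [object]
MRO: Mixin3 Leaf Left Top Outer Mid Final object
super() in Leaf.save on a Mixin3 instance goes to the class after Leaf in Mixin3's MRO: Left.

Left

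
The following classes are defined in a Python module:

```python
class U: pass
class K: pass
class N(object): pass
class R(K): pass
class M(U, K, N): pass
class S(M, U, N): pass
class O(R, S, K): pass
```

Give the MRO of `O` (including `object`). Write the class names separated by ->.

L[O] = O + merge(L[R], L[S], L[K], [R S K])
  take R:  [R K object] + [S M U K N object] + [K object] + [R S K]
  take S:  [K object] + [S M U K N object] + [K object] + [S K]
  take M:  [K object] + [M U K N object] + [K object] + [K]
  take U:  [K object] + [U K N object] + [K object] + [K]
  take K:  [K object] + [K N object] + [K object] + [K]
  take N:  [object] + [N object] + [object]
  take object:  [object] + [object] + [object]

O -> R -> S -> M -> U -> K -> N -> object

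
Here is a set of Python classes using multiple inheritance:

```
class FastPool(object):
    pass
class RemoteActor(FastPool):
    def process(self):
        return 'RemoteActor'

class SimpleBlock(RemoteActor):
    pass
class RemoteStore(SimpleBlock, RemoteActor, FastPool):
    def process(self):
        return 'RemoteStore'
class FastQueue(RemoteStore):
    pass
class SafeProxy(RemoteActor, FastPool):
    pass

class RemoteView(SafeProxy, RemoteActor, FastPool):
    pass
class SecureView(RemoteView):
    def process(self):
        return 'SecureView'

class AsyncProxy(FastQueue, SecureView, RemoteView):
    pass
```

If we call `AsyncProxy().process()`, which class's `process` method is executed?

RemoteStore

L[AsyncProxy] = AsyncProxy + merge(L[FastQueue], L[SecureView], L[RemoteView], [FastQueue SecureView RemoteView])
  take FastQueue:  [FastQueue RemoteStore SimpleBlock RemoteActor FastPool object] + [SecureView RemoteView SafeProxy RemoteActor FastPool object] + [RemoteView SafeProxy RemoteActor FastPool object] + [FastQueue SecureView RemoteView]
  take RemoteStore:  [RemoteStore SimpleBlock RemoteActor FastPool object] + [SecureView RemoteView SafeProxy RemoteActor FastPool object] + [RemoteView SafeProxy RemoteActor FastPool object] + [SecureView RemoteView]
  take SimpleBlock:  [SimpleBlock RemoteActor FastPool object] + [SecureView RemoteView SafeProxy RemoteActor FastPool object] + [RemoteView SafeProxy RemoteActor FastPool object] + [SecureView RemoteView]
  take SecureView:  [RemoteActor FastPool object] + [SecureView RemoteView SafeProxy RemoteActor FastPool object] + [RemoteView SafeProxy RemoteActor FastPool object] + [SecureView RemoteView]
  take RemoteView:  [RemoteActor FastPool object] + [RemoteView SafeProxy RemoteActor FastPool object] + [RemoteView SafeProxy RemoteActor FastPool object] + [RemoteView]
  take SafeProxy:  [RemoteActor FastPool object] + [SafeProxy RemoteActor FastPool object] + [SafeProxy RemoteActor FastPool object]
  take RemoteActor:  [RemoteActor FastPool object] + [RemoteActor FastPool object] + [RemoteActor FastPool object]
  take FastPool:  [FastPool object] + [FastPool object] + [FastPool object]
  take object:  [object] + [object] + [object]
MRO: AsyncProxy FastQueue RemoteStore SimpleBlock SecureView RemoteView SafeProxy RemoteActor FastPool object
process is defined in: RemoteActor, RemoteStore, SecureView. First along the MRO is RemoteStore.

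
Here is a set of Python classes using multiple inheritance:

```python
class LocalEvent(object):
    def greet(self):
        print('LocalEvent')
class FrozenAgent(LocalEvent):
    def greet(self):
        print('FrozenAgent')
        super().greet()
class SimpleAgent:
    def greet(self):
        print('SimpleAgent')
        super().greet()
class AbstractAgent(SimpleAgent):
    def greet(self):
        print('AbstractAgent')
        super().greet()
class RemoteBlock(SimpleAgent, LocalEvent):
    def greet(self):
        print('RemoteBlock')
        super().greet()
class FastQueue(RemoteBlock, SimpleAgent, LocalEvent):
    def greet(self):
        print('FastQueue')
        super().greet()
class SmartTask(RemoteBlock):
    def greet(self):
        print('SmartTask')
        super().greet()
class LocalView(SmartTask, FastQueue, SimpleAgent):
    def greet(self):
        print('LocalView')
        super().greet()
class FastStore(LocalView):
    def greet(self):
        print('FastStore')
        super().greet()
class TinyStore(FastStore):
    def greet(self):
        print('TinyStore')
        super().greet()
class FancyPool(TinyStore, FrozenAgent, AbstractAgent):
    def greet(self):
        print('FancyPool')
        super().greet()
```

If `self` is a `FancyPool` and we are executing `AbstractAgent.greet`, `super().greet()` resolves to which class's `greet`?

L[FancyPool] = FancyPool + merge(L[TinyStore], L[FrozenAgent], L[AbstractAgent], [TinyStore FrozenAgent AbstractAgent])
  take TinyStore:  [TinyStore FastStore LocalView SmartTask FastQueue RemoteBlock SimpleAgent LocalEvent object] + [FrozenAgent LocalEvent object] + [AbstractAgent SimpleAgent object] + [TinyStore FrozenAgent AbstractAgent]
  take FastStore:  [FastStore LocalView SmartTask FastQueue RemoteBlock SimpleAgent LocalEvent object] + [FrozenAgent LocalEvent object] + [AbstractAgent SimpleAgent object] + [FrozenAgent AbstractAgent]
  take LocalView:  [LocalView SmartTask FastQueue RemoteBlock SimpleAgent LocalEvent object] + [FrozenAgent LocalEvent object] + [AbstractAgent SimpleAgent object] + [FrozenAgent AbstractAgent]
  take SmartTask:  [SmartTask FastQueue RemoteBlock SimpleAgent LocalEvent object] + [FrozenAgent LocalEvent object] + [AbstractAgent SimpleAgent object] + [FrozenAgent AbstractAgent]
  take FastQueue:  [FastQueue RemoteBlock SimpleAgent LocalEvent object] + [FrozenAgent LocalEvent object] + [AbstractAgent SimpleAgent object] + [FrozenAgent AbstractAgent]
  take RemoteBlock:  [RemoteBlock SimpleAgent LocalEvent object] + [FrozenAgent LocalEvent object] + [AbstractAgent SimpleAgent object] + [FrozenAgent AbstractAgent]
  take FrozenAgent:  [SimpleAgent LocalEvent object] + [FrozenAgent LocalEvent object] + [AbstractAgent SimpleAgent object] + [FrozenAgent AbstractAgent]
  take AbstractAgent:  [SimpleAgent LocalEvent object] + [LocalEvent object] + [AbstractAgent SimpleAgent object] + [AbstractAgent]
  take SimpleAgent:  [SimpleAgent LocalEvent object] + [LocalEvent object] + [SimpleAgent object]
  take LocalEvent:  [LocalEvent object] + [LocalEvent object] + [object]
  take object:  [object] + [object] + [object]
MRO: FancyPool TinyStore FastStore LocalView SmartTask FastQueue RemoteBlock FrozenAgent AbstractAgent SimpleAgent LocalEvent object
super() in AbstractAgent.greet on a FancyPool instance goes to the class after AbstractAgent in FancyPool's MRO: SimpleAgent.

SimpleAgent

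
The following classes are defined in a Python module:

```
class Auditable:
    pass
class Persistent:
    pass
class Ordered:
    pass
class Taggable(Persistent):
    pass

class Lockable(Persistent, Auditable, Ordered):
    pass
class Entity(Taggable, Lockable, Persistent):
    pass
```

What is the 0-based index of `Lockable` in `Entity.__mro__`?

2

L[Entity] = Entity + merge(L[Taggable], L[Lockable], L[Persistent], [Taggable Lockable Persistent])
  take Taggable:  [Taggable Persistent object] + [Lockable Persistent Auditable Ordered object] + [Persistent object] + [Taggable Lockable Persistent]
  take Lockable:  [Persistent object] + [Lockable Persistent Auditable Ordered object] + [Persistent object] + [Lockable Persistent]
  take Persistent:  [Persistent object] + [Persistent Auditable Ordered object] + [Persistent object] + [Persistent]
  take Auditable:  [object] + [Auditable Ordered object] + [object]
  take Ordered:  [object] + [Ordered object] + [object]
  take object:  [object] + [object] + [object]
MRO: Entity Taggable Lockable Persistent Auditable Ordered object
Lockable sits at index 2.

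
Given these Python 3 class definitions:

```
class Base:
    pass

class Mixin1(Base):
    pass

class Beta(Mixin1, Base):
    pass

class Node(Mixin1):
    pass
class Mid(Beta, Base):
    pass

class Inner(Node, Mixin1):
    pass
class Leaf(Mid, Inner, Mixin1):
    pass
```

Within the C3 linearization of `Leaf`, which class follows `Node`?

L[Leaf] = Leaf + merge(L[Mid], L[Inner], L[Mixin1], [Mid Inner Mixin1])
  take Mid:  [Mid Beta Mixin1 Base object] + [Inner Node Mixin1 Base object] + [Mixin1 Base object] + [Mid Inner Mixin1]
  take Beta:  [Beta Mixin1 Base object] + [Inner Node Mixin1 Base object] + [Mixin1 Base object] + [Inner Mixin1]
  take Inner:  [Mixin1 Base object] + [Inner Node Mixin1 Base object] + [Mixin1 Base object] + [Inner Mixin1]
  take Node:  [Mixin1 Base object] + [Node Mixin1 Base object] + [Mixin1 Base object] + [Mixin1]
  take Mixin1:  [Mixin1 Base object] + [Mixin1 Base object] + [Mixin1 Base object] + [Mixin1]
  take Base:  [Base object] + [Base object] + [Base object]
  take object:  [object] + [object] + [object]
MRO: Leaf Mid Beta Inner Node Mixin1 Base object
Node is at position 4; next is Mixin1.

Mixin1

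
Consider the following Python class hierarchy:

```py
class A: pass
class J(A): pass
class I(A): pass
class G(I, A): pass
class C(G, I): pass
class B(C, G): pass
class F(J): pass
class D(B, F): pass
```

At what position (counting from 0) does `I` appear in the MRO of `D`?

L[D] = D + merge(L[B], L[F], [B F])
  take B:  [B C G I A object] + [F J A object] + [B F]
  take C:  [C G I A object] + [F J A object] + [F]
  take G:  [G I A object] + [F J A object] + [F]
  take I:  [I A object] + [F J A object] + [F]
  take F:  [A object] + [F J A object] + [F]
  take J:  [A object] + [J A object]
  take A:  [A object] + [A object]
  take object:  [object] + [object]
MRO: D B C G I F J A object
I sits at index 4.

4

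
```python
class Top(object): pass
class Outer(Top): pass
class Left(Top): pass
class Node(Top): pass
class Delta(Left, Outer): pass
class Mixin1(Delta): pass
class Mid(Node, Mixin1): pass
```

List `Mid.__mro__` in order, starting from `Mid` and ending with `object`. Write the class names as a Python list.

[Mid, Node, Mixin1, Delta, Left, Outer, Top, object]

L[Mid] = Mid + merge(L[Node], L[Mixin1], [Node Mixin1])
  take Node:  [Node Top object] + [Mixin1 Delta Left Outer Top object] + [Node Mixin1]
  take Mixin1:  [Top object] + [Mixin1 Delta Left Outer Top object] + [Mixin1]
  take Delta:  [Top object] + [Delta Left Outer Top object]
  take Left:  [Top object] + [Left Outer Top object]
  take Outer:  [Top object] + [Outer Top object]
  take Top:  [Top object] + [Top object]
  take object:  [object] + [object]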